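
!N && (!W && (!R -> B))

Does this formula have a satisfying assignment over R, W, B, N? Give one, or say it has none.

R: True, W: False, B: False, N: False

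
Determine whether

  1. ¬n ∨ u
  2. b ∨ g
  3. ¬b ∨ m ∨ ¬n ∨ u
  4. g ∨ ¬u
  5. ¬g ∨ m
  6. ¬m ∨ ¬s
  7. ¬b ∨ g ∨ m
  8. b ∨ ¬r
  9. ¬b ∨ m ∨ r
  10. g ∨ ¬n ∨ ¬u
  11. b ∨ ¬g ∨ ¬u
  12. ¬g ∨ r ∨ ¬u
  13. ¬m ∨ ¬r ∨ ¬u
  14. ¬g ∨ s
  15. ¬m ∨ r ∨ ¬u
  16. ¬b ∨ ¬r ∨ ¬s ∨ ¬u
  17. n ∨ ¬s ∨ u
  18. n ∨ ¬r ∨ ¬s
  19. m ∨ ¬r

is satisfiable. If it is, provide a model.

Set s = False.
  then (¬g ∨ s) forces g = False.
  then (b ∨ g) forces b = True.
  then (g ∨ ¬u) forces u = False.
  then (¬b ∨ g ∨ m) forces m = True.
  then (¬n ∨ u) forces n = False.
Set r = False.
All clauses satisfied.

s = False, m = True, r = False, g = False, b = True, u = False, n = False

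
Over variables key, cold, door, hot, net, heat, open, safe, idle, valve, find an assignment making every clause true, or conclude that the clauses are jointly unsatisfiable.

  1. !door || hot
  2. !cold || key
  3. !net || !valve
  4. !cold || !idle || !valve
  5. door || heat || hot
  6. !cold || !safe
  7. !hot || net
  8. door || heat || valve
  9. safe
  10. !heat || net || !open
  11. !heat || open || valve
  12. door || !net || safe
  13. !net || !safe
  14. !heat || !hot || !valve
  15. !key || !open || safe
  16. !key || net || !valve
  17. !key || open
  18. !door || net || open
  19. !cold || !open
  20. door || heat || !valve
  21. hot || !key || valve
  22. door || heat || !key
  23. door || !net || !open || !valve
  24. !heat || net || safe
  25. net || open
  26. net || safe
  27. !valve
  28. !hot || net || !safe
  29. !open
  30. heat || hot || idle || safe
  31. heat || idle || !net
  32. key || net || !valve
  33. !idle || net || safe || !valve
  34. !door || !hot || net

No satisfying assignment exists.

Case open = True:
  Clause (!open) is falsified — contradiction.
Case open = False:
  (safe) forces safe = True.
  (!cold || !safe) forces cold = False.
  (!net || !safe) forces net = False.
  Clause (net || open) is falsified — contradiction.
Both cases fail, so the formula is unsatisfiable.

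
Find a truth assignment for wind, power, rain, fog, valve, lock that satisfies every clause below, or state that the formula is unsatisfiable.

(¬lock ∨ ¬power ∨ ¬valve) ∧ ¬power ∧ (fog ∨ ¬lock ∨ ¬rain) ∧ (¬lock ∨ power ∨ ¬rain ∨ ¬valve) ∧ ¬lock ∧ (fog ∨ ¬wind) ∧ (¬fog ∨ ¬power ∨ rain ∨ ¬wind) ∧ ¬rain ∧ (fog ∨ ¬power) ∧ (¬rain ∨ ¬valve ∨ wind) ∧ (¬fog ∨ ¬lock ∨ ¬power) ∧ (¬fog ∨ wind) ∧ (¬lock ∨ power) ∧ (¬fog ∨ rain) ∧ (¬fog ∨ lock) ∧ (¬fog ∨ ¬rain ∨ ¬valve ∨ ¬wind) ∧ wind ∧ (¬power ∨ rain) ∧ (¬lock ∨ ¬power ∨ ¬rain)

The formula is unsatisfiable.

Case wind = True:
  (¬power) forces power = False.
  (¬lock) forces lock = False.
  (fog ∨ ¬wind) forces fog = True.
  Clause (¬fog ∨ lock) is falsified — contradiction.
Case wind = False:
  Clause (wind) is falsified — contradiction.
Both cases fail, so the formula is unsatisfiable.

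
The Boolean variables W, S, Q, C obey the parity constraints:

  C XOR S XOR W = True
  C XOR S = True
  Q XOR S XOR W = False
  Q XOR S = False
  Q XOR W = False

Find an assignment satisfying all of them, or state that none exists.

W=F, S=F, Q=F, C=T

C XOR S XOR W = T XOR F XOR F = True ✓
C XOR S = T XOR F = True ✓
Q XOR S XOR W = F XOR F XOR F = False ✓
Q XOR S = F XOR F = False ✓
Q XOR W = F XOR F = False ✓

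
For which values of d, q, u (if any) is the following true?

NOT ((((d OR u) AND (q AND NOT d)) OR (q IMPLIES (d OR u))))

d = False, q = True, u = False

  NOT ((((d OR u) AND (q AND NOT d)) OR (q IMPLIES (d OR u)))) = True
    ((d OR u) AND (q AND NOT d)) OR (q IMPLIES (d OR u)) = False
      (d OR u) AND (q AND NOT d) = False
        d OR u = False
        q AND NOT d = True
          NOT d = True
      q IMPLIES (d OR u) = False
        d OR u = False
The formula evaluates to True.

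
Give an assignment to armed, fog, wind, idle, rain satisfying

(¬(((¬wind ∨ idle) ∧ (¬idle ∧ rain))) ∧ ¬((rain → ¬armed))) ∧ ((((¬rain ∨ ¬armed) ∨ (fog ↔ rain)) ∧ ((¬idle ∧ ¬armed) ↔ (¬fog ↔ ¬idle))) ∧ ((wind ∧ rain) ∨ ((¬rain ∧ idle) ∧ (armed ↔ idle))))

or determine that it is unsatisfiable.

armed=T, fog=T, wind=T, idle=F, rain=T

  ¬(((¬wind ∨ idle) ∧ (¬idle ∧ rain))) ∧ ¬((rain → ¬armed)) = True
    ¬(((¬wind ∨ idle) ∧ (¬idle ∧ rain))) = True
      (¬wind ∨ idle) ∧ (¬idle ∧ rain) = False
        ¬wind ∨ idle = False
          ¬wind = False
        ¬idle ∧ rain = True
          ¬idle = True
    ¬((rain → ¬armed)) = True
      rain → ¬armed = False
        ¬armed = False
  (((¬rain ∨ ¬armed) ∨ (fog ↔ rain)) ∧ ((¬idle ∧ ¬armed) ↔ (¬fog ↔ ¬idle))) ∧ ((wind ∧ rain) ∨ ((¬rain ∧ idle) ∧ (armed ↔ idle))) = True
    ((¬rain ∨ ¬armed) ∨ (fog ↔ rain)) ∧ ((¬idle ∧ ¬armed) ↔ (¬fog ↔ ¬idle)) = True
      (¬rain ∨ ¬armed) ∨ (fog ↔ rain) = True
        ¬rain ∨ ¬armed = False
          ¬rain = False
          ¬armed = False
        fog ↔ rain = True
      (¬idle ∧ ¬armed) ↔ (¬fog ↔ ¬idle) = True
        ¬idle ∧ ¬armed = False
          ¬idle = True
          ¬armed = False
        ¬fog ↔ ¬idle = False
          ¬fog = False
          ¬idle = True
    (wind ∧ rain) ∨ ((¬rain ∧ idle) ∧ (armed ↔ idle)) = True
      wind ∧ rain = True
      (¬rain ∧ idle) ∧ (armed ↔ idle) = False
        ¬rain ∧ idle = False
          ¬rain = False
        armed ↔ idle = False
Both conjuncts True, so the formula holds.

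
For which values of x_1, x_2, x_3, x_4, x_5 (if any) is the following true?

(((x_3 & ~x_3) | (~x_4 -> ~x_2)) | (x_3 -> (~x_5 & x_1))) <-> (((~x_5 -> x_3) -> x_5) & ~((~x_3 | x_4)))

x_1 = False; x_2 = False; x_3 = True; x_4 = False; x_5 = True

  (((x_3 & ~x_3) | (~x_4 -> ~x_2)) | (x_3 -> (~x_5 & x_1))) <-> (((~x_5 -> x_3) -> x_5) & ~((~x_3 | x_4))) = True
    ((x_3 & ~x_3) | (~x_4 -> ~x_2)) | (x_3 -> (~x_5 & x_1)) = True
      (x_3 & ~x_3) | (~x_4 -> ~x_2) = True
        x_3 & ~x_3 = False
          ~x_3 = False
        ~x_4 -> ~x_2 = True
          ~x_4 = True
          ~x_2 = True
      x_3 -> (~x_5 & x_1) = False
        ~x_5 & x_1 = False
          ~x_5 = False
    ((~x_5 -> x_3) -> x_5) & ~((~x_3 | x_4)) = True
      (~x_5 -> x_3) -> x_5 = True
        ~x_5 -> x_3 = True
          ~x_5 = False
      ~((~x_3 | x_4)) = True
        ~x_3 | x_4 = False
          ~x_3 = False
The formula evaluates to True.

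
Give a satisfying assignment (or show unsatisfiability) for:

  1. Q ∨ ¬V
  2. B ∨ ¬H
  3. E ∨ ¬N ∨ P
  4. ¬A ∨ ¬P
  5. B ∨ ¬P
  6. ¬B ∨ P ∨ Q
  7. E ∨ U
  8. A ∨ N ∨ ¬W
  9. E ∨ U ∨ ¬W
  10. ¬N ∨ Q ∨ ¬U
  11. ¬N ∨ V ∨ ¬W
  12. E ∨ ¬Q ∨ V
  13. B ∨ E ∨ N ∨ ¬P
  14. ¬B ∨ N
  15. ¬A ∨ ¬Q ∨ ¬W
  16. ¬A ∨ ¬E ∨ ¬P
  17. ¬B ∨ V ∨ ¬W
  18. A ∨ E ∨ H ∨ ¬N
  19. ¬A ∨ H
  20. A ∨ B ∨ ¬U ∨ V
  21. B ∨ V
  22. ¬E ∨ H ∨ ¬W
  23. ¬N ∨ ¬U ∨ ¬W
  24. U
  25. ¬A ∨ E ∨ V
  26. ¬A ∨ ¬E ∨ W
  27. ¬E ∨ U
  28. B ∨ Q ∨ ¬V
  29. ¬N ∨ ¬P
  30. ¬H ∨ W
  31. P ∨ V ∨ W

U = True, Q = True, N = False, H = False, B = False, V = True, W = False, E = True, A = False, P = False

Unit clause (U) forces U = True.
Try Q = False:
  (Q ∨ ¬V) forces V = False.
  (¬N ∨ Q ∨ ¬U) forces N = False.
  (¬B ∨ N) forces B = False.
  clause (B ∨ V) is falsified — backtrack.
So Q = True.
Set N = False.
  then (¬B ∨ N) forces B = False.
  then (B ∨ V) forces V = True.
  then (B ∨ ¬H) forces H = False.
  then (B ∨ ¬P) forces P = False.
  then (¬A ∨ H) forces A = False.
  then (A ∨ N ∨ ¬W) forces W = False.
Set E = True.
All clauses satisfied.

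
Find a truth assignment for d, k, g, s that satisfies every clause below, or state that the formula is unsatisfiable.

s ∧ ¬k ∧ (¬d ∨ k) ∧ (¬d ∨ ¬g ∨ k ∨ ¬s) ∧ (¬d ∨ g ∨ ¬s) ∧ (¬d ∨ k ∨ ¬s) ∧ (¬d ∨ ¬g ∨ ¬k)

d = False, k = False, g = True, s = True

Unit clause (s) forces s = True.
Unit clause (¬k) forces k = False.
In (¬d ∨ k) only ¬d is left, so d = False.
Set g = True.
All clauses satisfied.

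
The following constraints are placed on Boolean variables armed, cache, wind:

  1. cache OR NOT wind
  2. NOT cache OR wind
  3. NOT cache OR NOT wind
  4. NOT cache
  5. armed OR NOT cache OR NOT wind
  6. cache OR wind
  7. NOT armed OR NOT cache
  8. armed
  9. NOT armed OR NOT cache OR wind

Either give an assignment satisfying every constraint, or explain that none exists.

Case cache = True:
  Clause (NOT cache) is falsified — contradiction.
Case cache = False:
  (cache OR NOT wind) forces wind = False.
  Clause (cache OR wind) is falsified — contradiction.
Both cases fail, so the formula is unsatisfiable.

No satisfying assignment exists.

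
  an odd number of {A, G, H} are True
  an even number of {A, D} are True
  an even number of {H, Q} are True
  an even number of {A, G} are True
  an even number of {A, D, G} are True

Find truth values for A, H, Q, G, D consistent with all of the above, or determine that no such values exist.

A = False; H = True; Q = True; G = False; D = False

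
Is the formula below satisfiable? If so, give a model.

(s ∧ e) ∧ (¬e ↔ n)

s: True, e: True, n: False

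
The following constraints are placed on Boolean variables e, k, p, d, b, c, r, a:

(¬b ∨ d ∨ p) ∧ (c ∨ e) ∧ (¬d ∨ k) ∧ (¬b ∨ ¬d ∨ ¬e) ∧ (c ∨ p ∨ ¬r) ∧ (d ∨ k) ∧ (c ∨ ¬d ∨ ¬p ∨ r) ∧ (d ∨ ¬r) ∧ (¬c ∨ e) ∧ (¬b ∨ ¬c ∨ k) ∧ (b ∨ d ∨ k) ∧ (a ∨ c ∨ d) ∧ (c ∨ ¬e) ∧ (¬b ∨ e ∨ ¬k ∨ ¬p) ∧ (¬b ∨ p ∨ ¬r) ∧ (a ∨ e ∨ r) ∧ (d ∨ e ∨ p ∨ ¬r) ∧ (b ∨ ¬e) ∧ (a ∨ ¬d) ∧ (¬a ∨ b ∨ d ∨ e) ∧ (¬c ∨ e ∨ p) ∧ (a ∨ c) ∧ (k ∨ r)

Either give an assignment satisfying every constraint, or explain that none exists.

Try e = False:
  (c ∨ e) forces c = True.
  clause (¬c ∨ e) is falsified — backtrack.
So e = True.
  then (c ∨ ¬e) forces c = True.
  then (b ∨ ¬e) forces b = True.
  then (¬b ∨ ¬d ∨ ¬e) forces d = False.
  then (d ∨ k) forces k = True.
  then (d ∨ ¬r) forces r = False.
  then (¬b ∨ d ∨ p) forces p = True.
Set a = False.
All clauses satisfied.

e: True, k: True, p: True, d: False, b: True, c: True, r: False, a: False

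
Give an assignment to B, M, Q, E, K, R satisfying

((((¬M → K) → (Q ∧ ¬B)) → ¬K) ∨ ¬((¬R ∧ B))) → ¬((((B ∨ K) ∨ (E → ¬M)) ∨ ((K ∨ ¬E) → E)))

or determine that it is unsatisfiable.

Case K = True: the formula simplifies to ¬((¬((Q ∧ ¬B)) ∨ ¬((¬R ∧ B)))).
  B = True: this becomes ¬((True ∨ ¬(¬R))) = False.
  B = False: this becomes ¬((¬Q ∨ True)) = False.
Case K = False: the formula simplifies to ¬(((B ∨ (E → ¬M)) ∨ (¬E → E))).
  E = True: this becomes ¬(((B ∨ ¬M) ∨ True)) = False.
  E = False: this becomes ¬((True ∨ False)) = False.
Both cases fail — unsatisfiable.

No satisfying assignment exists.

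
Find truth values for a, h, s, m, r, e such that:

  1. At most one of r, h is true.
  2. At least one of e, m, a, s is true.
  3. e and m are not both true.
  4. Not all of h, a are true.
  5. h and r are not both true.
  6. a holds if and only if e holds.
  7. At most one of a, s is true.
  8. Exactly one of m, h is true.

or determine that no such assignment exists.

a=F, h=F, s=T, m=T, r=F, e=F

  (1) {r, h}: 0 true — at most one ✓
  (2) {e, m, a, s}: 2 true — at least one ✓
  (3) e=F, m=T — not both ✓
  (4) {h, a}: 0/2 true — not all ✓
  (5) h=F, r=F — not both ✓
  (6) a=F, e=F — same ✓
  (7) {a, s}: 1 true — at most one ✓
  (8) {m, h}: 1 true — exactly one ✓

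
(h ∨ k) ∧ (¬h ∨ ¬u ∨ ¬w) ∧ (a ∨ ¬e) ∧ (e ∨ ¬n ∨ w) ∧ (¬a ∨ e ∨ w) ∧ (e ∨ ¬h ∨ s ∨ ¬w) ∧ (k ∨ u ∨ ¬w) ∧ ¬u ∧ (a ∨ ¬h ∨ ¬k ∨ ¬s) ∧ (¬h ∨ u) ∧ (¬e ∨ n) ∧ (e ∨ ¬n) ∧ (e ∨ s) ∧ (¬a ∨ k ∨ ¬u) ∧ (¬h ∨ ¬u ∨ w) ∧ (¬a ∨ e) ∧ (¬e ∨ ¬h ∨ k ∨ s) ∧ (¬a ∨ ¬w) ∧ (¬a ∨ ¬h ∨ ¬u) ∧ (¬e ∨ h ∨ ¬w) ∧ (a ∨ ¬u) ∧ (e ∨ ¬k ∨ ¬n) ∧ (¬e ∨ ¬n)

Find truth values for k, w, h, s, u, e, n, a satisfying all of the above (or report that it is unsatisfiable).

Unit clause (¬u) forces u = False.
In (¬h ∨ u) only ¬h is left, so h = False.
In (h ∨ k) only k is left, so k = True.
Set w = False.
Set s = True.
Set e = False.
  then (e ∨ ¬n ∨ w) forces n = False.
  then (¬a ∨ e ∨ w) forces a = False.
All clauses satisfied.

k = True, w = False, h = False, s = True, u = False, e = False, n = False, a = False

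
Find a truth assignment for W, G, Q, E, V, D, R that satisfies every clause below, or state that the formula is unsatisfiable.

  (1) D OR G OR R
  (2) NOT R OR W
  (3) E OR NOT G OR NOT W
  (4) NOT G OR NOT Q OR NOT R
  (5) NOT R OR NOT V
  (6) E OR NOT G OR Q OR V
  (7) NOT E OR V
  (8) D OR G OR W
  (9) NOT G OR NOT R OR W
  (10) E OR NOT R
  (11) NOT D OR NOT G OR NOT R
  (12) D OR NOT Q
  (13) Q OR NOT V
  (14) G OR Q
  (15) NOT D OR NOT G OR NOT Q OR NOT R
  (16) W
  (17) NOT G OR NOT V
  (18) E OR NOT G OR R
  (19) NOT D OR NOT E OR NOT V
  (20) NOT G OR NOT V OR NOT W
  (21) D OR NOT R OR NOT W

Unit clause (W) forces W = True.
Set G = False.
  then (G OR Q) forces Q = True.
  then (D OR NOT Q) forces D = True.
Set E = False.
  then (E OR NOT R) forces R = False.
Set V = False.
All clauses satisfied.

W = True, G = False, Q = True, E = False, V = False, D = True, R = False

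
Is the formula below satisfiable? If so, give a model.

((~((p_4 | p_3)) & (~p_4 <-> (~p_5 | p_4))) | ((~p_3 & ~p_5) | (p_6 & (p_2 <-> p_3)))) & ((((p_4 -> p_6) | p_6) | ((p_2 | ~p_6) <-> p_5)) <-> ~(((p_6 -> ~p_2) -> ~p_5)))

p_2 = True, p_3 = False, p_4 = True, p_5 = False, p_6 = False

  (~((p_4 | p_3)) & (~p_4 <-> (~p_5 | p_4))) | ((~p_3 & ~p_5) | (p_6 & (p_2 <-> p_3))) = True
    ~((p_4 | p_3)) & (~p_4 <-> (~p_5 | p_4)) = False
      ~((p_4 | p_3)) = False
        p_4 | p_3 = True
      ~p_4 <-> (~p_5 | p_4) = False
        ~p_4 = False
        ~p_5 | p_4 = True
          ~p_5 = True
    (~p_3 & ~p_5) | (p_6 & (p_2 <-> p_3)) = True
      ~p_3 & ~p_5 = True
        ~p_3 = True
        ~p_5 = True
      p_6 & (p_2 <-> p_3) = False
        p_2 <-> p_3 = False
  (((p_4 -> p_6) | p_6) | ((p_2 | ~p_6) <-> p_5)) <-> ~(((p_6 -> ~p_2) -> ~p_5)) = True
    ((p_4 -> p_6) | p_6) | ((p_2 | ~p_6) <-> p_5) = False
      (p_4 -> p_6) | p_6 = False
        p_4 -> p_6 = False
      (p_2 | ~p_6) <-> p_5 = False
        p_2 | ~p_6 = True
          ~p_6 = True
    ~(((p_6 -> ~p_2) -> ~p_5)) = False
      (p_6 -> ~p_2) -> ~p_5 = True
        p_6 -> ~p_2 = True
          ~p_2 = False
        ~p_5 = True
Both conjuncts True, so the formula holds.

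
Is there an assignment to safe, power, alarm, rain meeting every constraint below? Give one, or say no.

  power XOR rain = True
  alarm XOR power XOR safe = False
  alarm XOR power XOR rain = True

safe=F, power=F, alarm=F, rain=T

power XOR rain = F XOR T = True ✓
alarm XOR power XOR safe = F XOR F XOR F = False ✓
alarm XOR power XOR rain = F XOR F XOR T = True ✓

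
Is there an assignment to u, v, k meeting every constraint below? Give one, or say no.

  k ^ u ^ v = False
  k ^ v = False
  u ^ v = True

u=F, v=T, k=T

k ^ u ^ v = T ^ F ^ T = False ✓
k ^ v = T ^ T = False ✓
u ^ v = F ^ T = True ✓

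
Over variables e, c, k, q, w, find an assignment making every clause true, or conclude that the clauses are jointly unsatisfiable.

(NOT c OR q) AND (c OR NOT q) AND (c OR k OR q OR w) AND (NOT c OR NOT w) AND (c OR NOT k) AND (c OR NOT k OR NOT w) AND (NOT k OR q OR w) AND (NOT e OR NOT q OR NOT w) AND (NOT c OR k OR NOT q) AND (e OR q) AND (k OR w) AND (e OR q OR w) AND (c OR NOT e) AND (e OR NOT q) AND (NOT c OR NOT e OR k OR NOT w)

e = True, c = True, k = True, q = True, w = False

Try e = False:
  (e OR q) forces q = True.
  clause (e OR NOT q) is falsified — backtrack.
So e = True.
  then (c OR NOT e) forces c = True.
  then (NOT c OR q) forces q = True.
  then (NOT c OR NOT w) forces w = False.
  then (NOT c OR k OR NOT q) forces k = True.
All clauses satisfied.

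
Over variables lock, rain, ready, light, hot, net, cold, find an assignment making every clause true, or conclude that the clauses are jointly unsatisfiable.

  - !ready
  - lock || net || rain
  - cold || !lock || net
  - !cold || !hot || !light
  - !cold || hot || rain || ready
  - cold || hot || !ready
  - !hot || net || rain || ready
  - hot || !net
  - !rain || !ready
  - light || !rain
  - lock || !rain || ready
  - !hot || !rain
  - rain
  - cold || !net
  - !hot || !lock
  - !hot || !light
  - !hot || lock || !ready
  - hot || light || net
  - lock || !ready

Unit clause (!ready) forces ready = False.
Unit clause (rain) forces rain = True.
In (light || !rain) only light is left, so light = True.
In (lock || !rain || ready) only lock is left, so lock = True.
In (!hot || !rain) only !hot is left, so hot = False.
In (hot || !net) only !net is left, so net = False.
In (cold || !lock || net) only cold is left, so cold = True.
All clauses satisfied.

lock=T, rain=T, ready=F, light=T, hot=F, net=F, cold=T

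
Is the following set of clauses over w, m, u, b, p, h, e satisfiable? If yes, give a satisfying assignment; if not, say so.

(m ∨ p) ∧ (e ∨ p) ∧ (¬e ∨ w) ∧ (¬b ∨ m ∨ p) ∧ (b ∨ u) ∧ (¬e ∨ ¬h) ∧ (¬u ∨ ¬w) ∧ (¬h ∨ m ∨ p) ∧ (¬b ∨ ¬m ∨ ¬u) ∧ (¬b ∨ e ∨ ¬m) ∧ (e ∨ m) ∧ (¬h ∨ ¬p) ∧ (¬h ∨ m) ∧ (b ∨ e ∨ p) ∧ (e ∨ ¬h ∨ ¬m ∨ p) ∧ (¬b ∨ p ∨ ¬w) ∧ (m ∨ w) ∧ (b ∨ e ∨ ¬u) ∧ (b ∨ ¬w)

Set w = True.
  then (¬u ∨ ¬w) forces u = False.
  then (b ∨ ¬w) forces b = True.
  then (¬b ∨ p ∨ ¬w) forces p = True.
  then (¬h ∨ ¬p) forces h = False.
Set m = True.
  then (¬b ∨ e ∨ ¬m) forces e = True.
All clauses satisfied.

w = True, m = True, u = False, b = True, p = True, h = False, e = True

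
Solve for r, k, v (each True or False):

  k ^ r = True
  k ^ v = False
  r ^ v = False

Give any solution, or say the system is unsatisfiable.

No satisfying assignment exists.

Adding constraints 1, 2, 3 mod 2: every variable appears an even number of times on the left, so the left side is 0.
But the right sides sum to 1 (mod 2). 0 ≠ 1 — the system is inconsistent.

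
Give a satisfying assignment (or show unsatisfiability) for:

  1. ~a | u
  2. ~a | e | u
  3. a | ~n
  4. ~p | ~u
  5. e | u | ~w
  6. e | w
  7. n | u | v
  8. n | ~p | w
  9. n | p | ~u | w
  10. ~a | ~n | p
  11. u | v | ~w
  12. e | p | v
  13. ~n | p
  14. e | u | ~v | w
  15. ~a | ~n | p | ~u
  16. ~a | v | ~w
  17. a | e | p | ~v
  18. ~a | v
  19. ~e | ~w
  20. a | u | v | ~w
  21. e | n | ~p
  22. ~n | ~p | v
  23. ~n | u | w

p: False; e: True; a: False; u: False; v: True; w: False; n: False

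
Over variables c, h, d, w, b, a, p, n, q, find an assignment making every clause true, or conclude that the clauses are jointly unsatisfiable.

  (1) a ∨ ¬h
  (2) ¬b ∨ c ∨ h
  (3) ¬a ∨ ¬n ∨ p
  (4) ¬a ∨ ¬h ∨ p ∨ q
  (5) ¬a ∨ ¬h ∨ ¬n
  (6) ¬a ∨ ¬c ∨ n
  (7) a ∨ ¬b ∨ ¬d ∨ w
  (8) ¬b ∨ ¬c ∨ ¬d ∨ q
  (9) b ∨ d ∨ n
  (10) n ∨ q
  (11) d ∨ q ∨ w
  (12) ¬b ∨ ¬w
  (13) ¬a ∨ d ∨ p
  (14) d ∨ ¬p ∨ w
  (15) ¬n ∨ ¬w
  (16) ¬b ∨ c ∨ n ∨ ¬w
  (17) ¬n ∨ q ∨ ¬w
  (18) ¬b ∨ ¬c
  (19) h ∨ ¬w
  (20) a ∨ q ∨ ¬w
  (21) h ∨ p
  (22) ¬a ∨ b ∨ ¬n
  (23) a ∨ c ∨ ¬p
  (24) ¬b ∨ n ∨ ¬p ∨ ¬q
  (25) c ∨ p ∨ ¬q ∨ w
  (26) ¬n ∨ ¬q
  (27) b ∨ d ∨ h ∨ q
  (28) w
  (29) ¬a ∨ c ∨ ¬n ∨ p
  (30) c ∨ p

c=F, h=T, d=T, w=T, b=F, a=T, p=T, n=F, q=T

Unit clause (w) forces w = True.
In (¬b ∨ ¬w) only ¬b is left, so b = False.
In (¬n ∨ ¬w) only ¬n is left, so n = False.
In (h ∨ ¬w) only h is left, so h = True.
In (a ∨ ¬h) only a is left, so a = True.
In (¬a ∨ ¬c ∨ n) only ¬c is left, so c = False.
In (b ∨ d ∨ n) only d is left, so d = True.
In (n ∨ q) only q is left, so q = True.
In (c ∨ p) only p is left, so p = True.
All clauses satisfied.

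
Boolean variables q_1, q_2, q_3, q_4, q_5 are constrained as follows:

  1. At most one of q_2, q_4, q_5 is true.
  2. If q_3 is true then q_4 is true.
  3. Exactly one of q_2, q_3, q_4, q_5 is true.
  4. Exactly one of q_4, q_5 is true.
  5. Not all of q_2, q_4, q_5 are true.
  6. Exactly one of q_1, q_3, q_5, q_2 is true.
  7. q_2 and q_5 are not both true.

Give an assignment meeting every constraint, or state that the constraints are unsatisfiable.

q_1 = True; q_2 = False; q_3 = False; q_4 = True; q_5 = False

  (1) {q_2, q_4, q_5}: 1 true — at most one ✓
  (2) q_3=F ⇒ q_4: vacuous ✓
  (3) {q_2, q_3, q_4, q_5}: 1 true — exactly one ✓
  (4) {q_4, q_5}: 1 true — exactly one ✓
  (5) {q_2, q_4, q_5}: 1/3 true — not all ✓
  (6) {q_1, q_3, q_5, q_2}: 1 true — exactly one ✓
  (7) q_2=F, q_5=F — not both ✓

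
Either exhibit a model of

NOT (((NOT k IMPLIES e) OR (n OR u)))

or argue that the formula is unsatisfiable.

e=F, k=F, n=F, u=F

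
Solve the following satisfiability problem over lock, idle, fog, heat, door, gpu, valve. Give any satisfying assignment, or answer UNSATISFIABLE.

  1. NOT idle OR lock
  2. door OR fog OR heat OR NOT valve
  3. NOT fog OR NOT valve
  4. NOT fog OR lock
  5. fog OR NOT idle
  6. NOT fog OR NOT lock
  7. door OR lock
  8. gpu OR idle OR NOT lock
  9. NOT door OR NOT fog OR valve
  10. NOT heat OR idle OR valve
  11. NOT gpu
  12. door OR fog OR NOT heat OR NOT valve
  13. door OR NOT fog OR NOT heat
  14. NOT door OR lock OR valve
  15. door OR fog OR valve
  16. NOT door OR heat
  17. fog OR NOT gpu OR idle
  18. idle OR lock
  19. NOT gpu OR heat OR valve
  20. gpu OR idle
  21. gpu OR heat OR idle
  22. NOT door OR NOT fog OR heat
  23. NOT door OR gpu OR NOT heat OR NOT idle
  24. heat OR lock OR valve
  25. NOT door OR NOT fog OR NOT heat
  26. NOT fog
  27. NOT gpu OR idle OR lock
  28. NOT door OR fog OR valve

No satisfying assignment exists.

Case fog = True:
  Clause (NOT fog) is falsified — contradiction.
Case fog = False:
  (fog OR NOT idle) forces idle = False.
  (NOT gpu) forces gpu = False.
  Clause (gpu OR idle) is falsified — contradiction.
Both cases fail, so the formula is unsatisfiable.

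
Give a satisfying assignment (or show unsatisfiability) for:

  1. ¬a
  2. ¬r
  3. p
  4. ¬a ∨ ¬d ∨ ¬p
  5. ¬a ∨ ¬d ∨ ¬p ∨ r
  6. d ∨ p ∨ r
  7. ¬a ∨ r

Unit clause (¬a) forces a = False.
Unit clause (¬r) forces r = False.
Unit clause (p) forces p = True.
Set d = False.
Check each clause:
  (¬a): ¬a holds.
  (¬r): ¬r holds.
  (p): p holds.
  (¬a ∨ ¬d ∨ ¬p): ¬a holds.
  (¬a ∨ ¬d ∨ ¬p ∨ r): ¬a holds.
  (d ∨ p ∨ r): p holds.
  (¬a ∨ r): ¬a holds.
All clauses satisfied.

a = False, r = False, p = True, d = False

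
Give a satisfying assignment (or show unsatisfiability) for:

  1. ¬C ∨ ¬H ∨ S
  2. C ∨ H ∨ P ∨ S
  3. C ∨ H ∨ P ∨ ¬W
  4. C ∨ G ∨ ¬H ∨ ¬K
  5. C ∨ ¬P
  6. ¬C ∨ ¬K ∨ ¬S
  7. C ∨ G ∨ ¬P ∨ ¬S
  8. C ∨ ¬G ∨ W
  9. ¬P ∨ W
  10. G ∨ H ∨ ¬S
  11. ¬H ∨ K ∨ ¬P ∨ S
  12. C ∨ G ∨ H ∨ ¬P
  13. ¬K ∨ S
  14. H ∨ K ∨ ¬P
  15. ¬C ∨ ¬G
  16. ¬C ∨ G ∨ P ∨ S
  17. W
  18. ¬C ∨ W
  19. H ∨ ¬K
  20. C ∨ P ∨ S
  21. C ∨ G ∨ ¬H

H = True; K = False; C = False; S = True; P = False; W = True; G = True

Unit clause (W) forces W = True.
Set H = True.
Set K = False.
Set C = False.
  then (C ∨ ¬P) forces P = False.
  then (C ∨ P ∨ S) forces S = True.
  then (C ∨ G ∨ ¬H) forces G = True.
All clauses satisfied.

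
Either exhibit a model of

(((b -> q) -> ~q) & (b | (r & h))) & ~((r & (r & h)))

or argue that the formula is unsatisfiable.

q = False, h = True, r = False, b = True

  ((b -> q) -> ~q) & (b | (r & h)) = True
    (b -> q) -> ~q = True
      b -> q = False
      ~q = True
    b | (r & h) = True
      r & h = False
  ~((r & (r & h))) = True
    r & (r & h) = False
      r & h = False
Both conjuncts True, so the formula holds.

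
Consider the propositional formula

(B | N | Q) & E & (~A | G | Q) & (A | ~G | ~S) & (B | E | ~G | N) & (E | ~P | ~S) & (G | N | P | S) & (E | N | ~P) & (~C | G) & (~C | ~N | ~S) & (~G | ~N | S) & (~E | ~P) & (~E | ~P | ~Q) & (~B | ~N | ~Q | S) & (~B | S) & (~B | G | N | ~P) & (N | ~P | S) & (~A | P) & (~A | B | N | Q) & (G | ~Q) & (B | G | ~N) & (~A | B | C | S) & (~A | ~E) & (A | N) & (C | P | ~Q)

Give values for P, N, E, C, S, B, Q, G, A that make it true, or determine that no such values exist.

P=F, N=T, E=T, C=F, S=T, B=T, Q=F, G=F, A=F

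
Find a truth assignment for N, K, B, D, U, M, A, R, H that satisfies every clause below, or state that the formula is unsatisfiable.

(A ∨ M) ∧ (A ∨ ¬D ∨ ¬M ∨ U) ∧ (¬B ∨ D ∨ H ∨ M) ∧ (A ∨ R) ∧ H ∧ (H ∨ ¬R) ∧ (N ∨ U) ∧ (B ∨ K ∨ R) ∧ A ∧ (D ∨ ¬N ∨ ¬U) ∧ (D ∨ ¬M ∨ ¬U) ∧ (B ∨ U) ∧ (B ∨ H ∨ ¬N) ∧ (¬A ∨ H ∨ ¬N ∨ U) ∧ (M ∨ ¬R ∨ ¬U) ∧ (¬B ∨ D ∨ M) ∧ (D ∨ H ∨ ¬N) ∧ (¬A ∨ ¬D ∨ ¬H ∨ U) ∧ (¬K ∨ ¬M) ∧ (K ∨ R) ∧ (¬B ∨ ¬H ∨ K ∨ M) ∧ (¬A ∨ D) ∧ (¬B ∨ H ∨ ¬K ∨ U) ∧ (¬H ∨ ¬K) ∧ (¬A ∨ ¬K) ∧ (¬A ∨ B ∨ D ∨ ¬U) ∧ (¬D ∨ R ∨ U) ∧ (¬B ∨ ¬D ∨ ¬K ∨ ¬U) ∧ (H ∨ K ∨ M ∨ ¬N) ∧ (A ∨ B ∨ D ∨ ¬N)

N = False, K = False, B = False, D = True, U = True, M = True, A = True, R = True, H = True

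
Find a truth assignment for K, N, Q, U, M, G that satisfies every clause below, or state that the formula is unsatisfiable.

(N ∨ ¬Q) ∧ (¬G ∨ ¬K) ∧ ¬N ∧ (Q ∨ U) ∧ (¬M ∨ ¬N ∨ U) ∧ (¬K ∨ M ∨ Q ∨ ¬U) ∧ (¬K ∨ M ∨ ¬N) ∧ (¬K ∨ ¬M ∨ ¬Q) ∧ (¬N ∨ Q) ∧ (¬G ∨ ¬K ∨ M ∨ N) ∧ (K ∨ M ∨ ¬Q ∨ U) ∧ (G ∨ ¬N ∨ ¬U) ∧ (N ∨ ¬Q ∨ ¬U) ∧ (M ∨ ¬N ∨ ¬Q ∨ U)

K: False, N: False, Q: False, U: True, M: True, G: True

Unit clause (¬N) forces N = False.
In (N ∨ ¬Q) only ¬Q is left, so Q = False.
In (Q ∨ U) only U is left, so U = True.
Set K = False.
Set M = True.
Set G = True.
All clauses satisfied.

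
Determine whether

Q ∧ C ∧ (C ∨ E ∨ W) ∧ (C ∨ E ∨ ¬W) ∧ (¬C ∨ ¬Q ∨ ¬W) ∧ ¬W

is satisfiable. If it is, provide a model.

Unit clause (Q) forces Q = True.
Unit clause (C) forces C = True.
In (¬C ∨ ¬Q ∨ ¬W) only ¬W is left, so W = False.
Set E = False.
Check each clause:
  (Q): Q holds.
  (C): C holds.
  (C ∨ E ∨ W): C holds.
  (C ∨ E ∨ ¬W): C holds.
  (¬C ∨ ¬Q ∨ ¬W): ¬W holds.
  (¬W): ¬W holds.
All clauses satisfied.

Q: True, W: False, C: True, E: False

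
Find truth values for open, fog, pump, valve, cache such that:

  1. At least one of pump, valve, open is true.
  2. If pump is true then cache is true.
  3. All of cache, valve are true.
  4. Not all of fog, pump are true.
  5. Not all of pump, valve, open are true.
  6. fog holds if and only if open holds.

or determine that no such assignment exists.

open: True, fog: True, pump: False, valve: True, cache: True

  (1) {pump, valve, open}: 2 true — at least one ✓
  (2) pump=F ⇒ cache: vacuous ✓
  (3) {cache, valve}: all 2 true ✓
  (4) {fog, pump}: 1/2 true — not all ✓
  (5) {pump, valve, open}: 2/3 true — not all ✓
  (6) fog=T, open=T — same ✓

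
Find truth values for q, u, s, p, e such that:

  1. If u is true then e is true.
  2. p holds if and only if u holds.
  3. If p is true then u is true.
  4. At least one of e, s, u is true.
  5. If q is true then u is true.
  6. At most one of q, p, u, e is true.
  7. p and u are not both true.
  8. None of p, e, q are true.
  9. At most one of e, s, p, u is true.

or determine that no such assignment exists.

q = False; u = False; s = True; p = False; e = False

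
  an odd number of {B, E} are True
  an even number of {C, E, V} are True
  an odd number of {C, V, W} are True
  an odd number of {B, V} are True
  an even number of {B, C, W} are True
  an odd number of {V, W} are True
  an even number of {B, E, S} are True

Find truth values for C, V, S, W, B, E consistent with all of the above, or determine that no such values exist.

C: False; V: True; S: True; W: False; B: False; E: True

{B, E}: 1 true → odd ✓
{C, E, V}: 2 true → even ✓
{C, V, W}: 1 true → odd ✓
{B, V}: 1 true → odd ✓
{B, C, W}: 0 true → even ✓
{V, W}: 1 true → odd ✓
{B, E, S}: 2 true → even ✓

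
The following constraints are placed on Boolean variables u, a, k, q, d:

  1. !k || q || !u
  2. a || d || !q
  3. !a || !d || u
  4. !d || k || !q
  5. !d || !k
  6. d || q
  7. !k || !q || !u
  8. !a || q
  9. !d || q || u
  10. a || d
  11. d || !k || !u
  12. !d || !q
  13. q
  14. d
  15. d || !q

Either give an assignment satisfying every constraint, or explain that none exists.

UNSATISFIABLE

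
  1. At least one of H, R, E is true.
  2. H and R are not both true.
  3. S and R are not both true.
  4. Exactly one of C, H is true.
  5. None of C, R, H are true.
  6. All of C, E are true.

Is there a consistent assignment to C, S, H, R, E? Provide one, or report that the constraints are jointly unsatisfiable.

Case C = True:
  Constraint (5) is violated (C=T) — contradiction.
Case C = False:
  Constraint (6) is violated (C=F) — contradiction.
Both cases fail — unsatisfiable.

UNSATISFIABLE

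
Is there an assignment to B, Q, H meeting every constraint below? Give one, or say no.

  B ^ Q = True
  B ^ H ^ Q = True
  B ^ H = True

B: True, Q: False, H: False

B ^ Q = T ^ F = True ✓
B ^ H ^ Q = T ^ F ^ F = True ✓
B ^ H = T ^ F = True ✓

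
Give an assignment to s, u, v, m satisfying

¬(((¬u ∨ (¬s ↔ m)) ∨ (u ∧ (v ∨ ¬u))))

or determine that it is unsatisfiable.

s=F, u=T, v=F, m=F

  ¬(((¬u ∨ (¬s ↔ m)) ∨ (u ∧ (v ∨ ¬u)))) = True
    (¬u ∨ (¬s ↔ m)) ∨ (u ∧ (v ∨ ¬u)) = False
      ¬u ∨ (¬s ↔ m) = False
        ¬u = False
        ¬s ↔ m = False
          ¬s = True
      u ∧ (v ∨ ¬u) = False
        v ∨ ¬u = False
          ¬u = False
The formula evaluates to True.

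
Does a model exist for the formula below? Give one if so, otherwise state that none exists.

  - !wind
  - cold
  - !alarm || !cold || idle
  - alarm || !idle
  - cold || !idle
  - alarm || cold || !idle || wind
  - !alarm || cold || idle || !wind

idle = True; alarm = True; cold = True; wind = False

Unit clause (!wind) forces wind = False.
Unit clause (cold) forces cold = True.
Set idle = True.
  then (alarm || !idle) forces alarm = True.
Check each clause:
  (!wind): !wind holds.
  (cold): cold holds.
  (!alarm || !cold || idle): idle holds.
  (alarm || !idle): alarm holds.
  (cold || !idle): cold holds.
  (alarm || cold || !idle || wind): alarm holds.
  (!alarm || cold || idle || !wind): cold holds.
All clauses satisfied.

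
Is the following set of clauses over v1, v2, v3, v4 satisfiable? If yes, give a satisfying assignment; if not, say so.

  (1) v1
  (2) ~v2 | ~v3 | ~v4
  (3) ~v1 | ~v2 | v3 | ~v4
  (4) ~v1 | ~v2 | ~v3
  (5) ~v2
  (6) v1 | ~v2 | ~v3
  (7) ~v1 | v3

v1 = True, v2 = False, v3 = True, v4 = False

Unit clause (v1) forces v1 = True.
Unit clause (~v2) forces v2 = False.
In (~v1 | v3) only v3 is left, so v3 = True.
Set v4 = False.
All clauses satisfied.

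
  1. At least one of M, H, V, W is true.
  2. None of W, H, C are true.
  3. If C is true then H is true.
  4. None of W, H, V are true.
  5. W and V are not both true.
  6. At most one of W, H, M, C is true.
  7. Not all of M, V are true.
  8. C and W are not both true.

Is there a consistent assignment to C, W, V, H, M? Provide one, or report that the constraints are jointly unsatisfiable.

C = False, W = False, V = False, H = False, M = True

  (1) {M, H, V, W}: 1 true — at least one ✓
  (2) {W, H, C}: 0 true — none ✓
  (3) C=F ⇒ H: vacuous ✓
  (4) {W, H, V}: 0 true — none ✓
  (5) W=F, V=F — not both ✓
  (6) {W, H, M, C}: 1 true — at most one ✓
  (7) {M, V}: 1/2 true — not all ✓
  (8) C=F, W=F — not both ✓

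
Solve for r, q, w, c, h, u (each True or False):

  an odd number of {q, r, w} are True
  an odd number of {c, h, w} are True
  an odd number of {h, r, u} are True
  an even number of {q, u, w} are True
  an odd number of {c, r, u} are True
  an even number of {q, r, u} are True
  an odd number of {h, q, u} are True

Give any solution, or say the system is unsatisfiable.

r=T, q=T, w=T, c=F, h=F, u=F

{q, r, w}: 3 true → odd ✓
{c, h, w}: 1 true → odd ✓
{h, r, u}: 1 true → odd ✓
{q, u, w}: 2 true → even ✓
{c, r, u}: 1 true → odd ✓
{q, r, u}: 2 true → even ✓
{h, q, u}: 1 true → odd ✓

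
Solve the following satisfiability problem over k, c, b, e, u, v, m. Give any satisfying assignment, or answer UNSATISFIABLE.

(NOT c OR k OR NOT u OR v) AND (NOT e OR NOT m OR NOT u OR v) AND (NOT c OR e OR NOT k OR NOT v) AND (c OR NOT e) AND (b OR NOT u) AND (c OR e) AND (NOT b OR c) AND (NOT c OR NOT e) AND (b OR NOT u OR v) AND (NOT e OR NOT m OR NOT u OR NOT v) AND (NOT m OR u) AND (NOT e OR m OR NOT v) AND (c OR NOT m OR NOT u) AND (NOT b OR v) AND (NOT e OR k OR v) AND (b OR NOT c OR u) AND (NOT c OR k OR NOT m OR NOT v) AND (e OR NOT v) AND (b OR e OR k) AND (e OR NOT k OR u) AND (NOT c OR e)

No satisfying assignment exists.

Case c = True:
  (NOT c OR NOT e) forces e = False.
  Clause (NOT c OR e) is falsified — contradiction.
Case c = False:
  (c OR NOT e) forces e = False.
  Clause (c OR e) is falsified — contradiction.
Both cases fail, so the formula is unsatisfiable.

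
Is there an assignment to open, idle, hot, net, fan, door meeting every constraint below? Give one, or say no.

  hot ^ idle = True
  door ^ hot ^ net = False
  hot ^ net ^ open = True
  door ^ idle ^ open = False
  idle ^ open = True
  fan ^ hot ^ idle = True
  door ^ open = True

open = False, idle = True, hot = False, net = True, fan = False, door = True

hot ^ idle = F ^ T = True ✓
door ^ hot ^ net = T ^ F ^ T = False ✓
hot ^ net ^ open = F ^ T ^ F = True ✓
door ^ idle ^ open = T ^ T ^ F = False ✓
idle ^ open = T ^ F = True ✓
fan ^ hot ^ idle = F ^ F ^ T = True ✓
door ^ open = T ^ F = True ✓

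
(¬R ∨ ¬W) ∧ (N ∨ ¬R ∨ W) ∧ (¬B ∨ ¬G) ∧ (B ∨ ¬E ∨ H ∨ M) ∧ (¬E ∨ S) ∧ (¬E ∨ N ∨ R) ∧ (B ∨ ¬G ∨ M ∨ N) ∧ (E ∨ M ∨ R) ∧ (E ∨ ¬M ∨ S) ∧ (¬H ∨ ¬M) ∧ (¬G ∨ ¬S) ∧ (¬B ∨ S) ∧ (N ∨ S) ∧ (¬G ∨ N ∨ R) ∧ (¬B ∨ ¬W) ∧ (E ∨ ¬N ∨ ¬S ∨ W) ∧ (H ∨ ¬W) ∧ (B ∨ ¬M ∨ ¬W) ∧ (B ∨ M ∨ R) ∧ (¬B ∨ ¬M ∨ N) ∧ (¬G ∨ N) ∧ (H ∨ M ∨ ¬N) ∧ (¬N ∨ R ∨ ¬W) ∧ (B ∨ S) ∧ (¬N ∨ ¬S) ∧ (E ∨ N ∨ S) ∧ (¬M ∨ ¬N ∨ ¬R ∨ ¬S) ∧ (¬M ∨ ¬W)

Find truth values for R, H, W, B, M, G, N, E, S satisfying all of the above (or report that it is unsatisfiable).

R = False, H = False, W = False, B = False, M = True, G = False, N = False, E = False, S = True

Set R = False.
Try H = True:
  (¬H ∨ ¬M) forces M = False.
  (E ∨ M ∨ R) forces E = True.
  (¬E ∨ S) forces S = True.
  (¬E ∨ N ∨ R) forces N = True.
  clause (¬N ∨ ¬S) is falsified — backtrack.
So H = False.
  then (H ∨ ¬W) forces W = False.
Set B = False.
  then (B ∨ M ∨ R) forces M = True.
  then (B ∨ S) forces S = True.
  then (¬N ∨ ¬S) forces N = False.
  then (¬E ∨ N ∨ R) forces E = False.
  then (¬G ∨ ¬S) forces G = False.
All clauses satisfied.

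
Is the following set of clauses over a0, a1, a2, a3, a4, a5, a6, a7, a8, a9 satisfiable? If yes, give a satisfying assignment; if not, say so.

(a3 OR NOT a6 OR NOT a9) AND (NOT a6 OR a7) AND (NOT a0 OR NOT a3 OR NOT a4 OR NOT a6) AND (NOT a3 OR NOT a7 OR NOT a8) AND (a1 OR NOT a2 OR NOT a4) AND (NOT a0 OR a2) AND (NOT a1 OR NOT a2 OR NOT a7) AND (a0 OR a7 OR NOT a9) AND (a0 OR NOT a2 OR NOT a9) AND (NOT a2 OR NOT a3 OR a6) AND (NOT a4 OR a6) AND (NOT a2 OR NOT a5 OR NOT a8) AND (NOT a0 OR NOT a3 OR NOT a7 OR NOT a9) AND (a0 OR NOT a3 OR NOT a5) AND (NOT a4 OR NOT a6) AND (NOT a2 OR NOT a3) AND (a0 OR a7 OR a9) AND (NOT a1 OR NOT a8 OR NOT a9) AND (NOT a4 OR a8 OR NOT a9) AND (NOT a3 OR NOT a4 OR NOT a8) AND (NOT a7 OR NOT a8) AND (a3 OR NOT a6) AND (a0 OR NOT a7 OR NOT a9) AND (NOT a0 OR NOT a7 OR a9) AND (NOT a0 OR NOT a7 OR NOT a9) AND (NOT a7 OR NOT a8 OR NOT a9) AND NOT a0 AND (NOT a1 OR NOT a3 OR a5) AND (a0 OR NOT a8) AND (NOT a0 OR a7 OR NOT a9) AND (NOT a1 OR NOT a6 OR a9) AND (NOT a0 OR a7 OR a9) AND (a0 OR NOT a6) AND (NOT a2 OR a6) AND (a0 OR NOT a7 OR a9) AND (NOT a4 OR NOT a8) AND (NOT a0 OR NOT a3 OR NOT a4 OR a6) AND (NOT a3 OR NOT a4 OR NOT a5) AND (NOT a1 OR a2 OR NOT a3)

No satisfying assignment exists.

Case a9 = True:
  (NOT a0) forces a0 = False.
  (a0 OR a7 OR NOT a9) forces a7 = True.
  Clause (a0 OR NOT a7 OR NOT a9) is falsified — contradiction.
Case a9 = False:
  (NOT a0) forces a0 = False.
  (a0 OR a7 OR a9) forces a7 = True.
  Clause (a0 OR NOT a7 OR a9) is falsified — contradiction.
Both cases fail, so the formula is unsatisfiable.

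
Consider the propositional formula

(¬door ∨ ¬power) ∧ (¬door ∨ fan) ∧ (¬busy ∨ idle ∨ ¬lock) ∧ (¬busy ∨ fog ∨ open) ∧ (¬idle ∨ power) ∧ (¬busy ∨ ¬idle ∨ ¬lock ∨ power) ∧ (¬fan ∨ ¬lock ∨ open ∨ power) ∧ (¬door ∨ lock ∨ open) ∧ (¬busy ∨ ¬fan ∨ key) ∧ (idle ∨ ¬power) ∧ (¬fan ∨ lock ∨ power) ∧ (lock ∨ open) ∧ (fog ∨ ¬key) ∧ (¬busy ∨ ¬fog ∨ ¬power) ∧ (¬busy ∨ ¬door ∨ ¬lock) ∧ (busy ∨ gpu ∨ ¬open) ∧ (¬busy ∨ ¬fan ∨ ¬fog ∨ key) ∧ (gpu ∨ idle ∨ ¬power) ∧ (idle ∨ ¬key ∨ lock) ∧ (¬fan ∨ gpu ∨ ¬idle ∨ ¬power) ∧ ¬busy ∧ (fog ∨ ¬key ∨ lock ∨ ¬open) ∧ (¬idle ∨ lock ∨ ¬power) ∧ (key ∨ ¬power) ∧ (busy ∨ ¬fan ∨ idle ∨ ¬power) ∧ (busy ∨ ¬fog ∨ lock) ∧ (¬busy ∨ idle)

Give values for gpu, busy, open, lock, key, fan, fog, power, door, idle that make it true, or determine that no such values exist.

Unit clause (¬busy) forces busy = False.
Set gpu = True.
Set open = True.
Set lock = True.
Set key = False.
  then (key ∨ ¬power) forces power = False.
  then (¬idle ∨ power) forces idle = False.
Set fan = True.
Set fog = True.
Set door = True.
All clauses satisfied.

gpu = True; busy = False; open = True; lock = True; key = False; fan = True; fog = True; power = False; door = True; idle = False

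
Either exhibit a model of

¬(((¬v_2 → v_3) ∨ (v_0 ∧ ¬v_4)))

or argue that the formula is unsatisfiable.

v_0 = False; v_2 = False; v_3 = False; v_4 = False

  ¬(((¬v_2 → v_3) ∨ (v_0 ∧ ¬v_4))) = True
    (¬v_2 → v_3) ∨ (v_0 ∧ ¬v_4) = False
      ¬v_2 → v_3 = False
        ¬v_2 = True
      v_0 ∧ ¬v_4 = False
        ¬v_4 = True
The formula evaluates to True.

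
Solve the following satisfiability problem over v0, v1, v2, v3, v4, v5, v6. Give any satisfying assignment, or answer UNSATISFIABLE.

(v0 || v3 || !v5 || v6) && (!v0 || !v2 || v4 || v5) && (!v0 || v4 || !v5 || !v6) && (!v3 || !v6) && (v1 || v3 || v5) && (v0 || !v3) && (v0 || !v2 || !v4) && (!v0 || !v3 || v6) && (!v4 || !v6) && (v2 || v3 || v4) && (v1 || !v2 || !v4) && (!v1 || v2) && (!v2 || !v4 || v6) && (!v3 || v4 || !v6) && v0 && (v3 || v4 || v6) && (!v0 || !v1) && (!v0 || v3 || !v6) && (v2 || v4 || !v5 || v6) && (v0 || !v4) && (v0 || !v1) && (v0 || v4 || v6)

Unit clause (v0) forces v0 = True.
In (!v0 || !v1) only !v1 is left, so v1 = False.
Try v2 = True:
  (v1 || !v2 || !v4) forces v4 = False.
  (!v0 || !v2 || v4 || v5) forces v5 = True.
  (!v0 || v4 || !v5 || !v6) forces v6 = False.
  (!v0 || !v3 || v6) forces v3 = False.
  clause (v3 || v4 || v6) is falsified — backtrack.
So v2 = False.
Set v3 = False.
  then (v1 || v3 || v5) forces v5 = True.
  then (v2 || v3 || v4) forces v4 = True.
  then (!v0 || v3 || !v6) forces v6 = False.
All clauses satisfied.

v0 = True, v1 = False, v2 = False, v3 = False, v4 = True, v5 = True, v6 = False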